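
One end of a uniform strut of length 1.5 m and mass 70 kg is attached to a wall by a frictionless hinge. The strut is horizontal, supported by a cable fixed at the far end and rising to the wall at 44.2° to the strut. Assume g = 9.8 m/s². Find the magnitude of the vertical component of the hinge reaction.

|H_y| ≈ 343 N

Take torques about the hinge: T sin 44.2° · 1.5 = 70×9.8×0.75 = 514.5 N·m.
So T = 514.5 / (0.6972 × 1.5) = 491.99 N.
ΣF_y = 0: H_y = (70×9.8) − T sin 44.2° = 686 − 343 = 343 N.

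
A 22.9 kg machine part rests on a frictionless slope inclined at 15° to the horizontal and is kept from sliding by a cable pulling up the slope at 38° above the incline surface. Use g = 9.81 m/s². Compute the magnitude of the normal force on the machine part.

N ≈ 172 N

Take axes along and perpendicular to the incline. Weight components: W sin 15° = 58.14 N down-slope, W cos 15° = 217 N into the surface.
Along incline: T cos 38° = W sin 15° → T = 73.79 N.
Perpendicular: N = W cos 15° − T sin 38° = 171.6 N.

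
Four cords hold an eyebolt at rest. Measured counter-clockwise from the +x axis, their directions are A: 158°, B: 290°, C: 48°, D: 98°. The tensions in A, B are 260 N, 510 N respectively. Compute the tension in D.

Resolve: ΣF_x = 260 cos 158° + 510 cos 290° + T_C cos 48° + T_D cos 98° = 0.
        ΣF_y = 260 sin 158° + 510 sin 290° + T_C sin 48° + T_D sin 98° = 0.
The known terms sum to (-66.64, -381.8) N, so 0.6691 T_C − 0.1392 T_D = 66.64 and 0.7431 T_C + 0.9903 T_D = 381.8.
Solving simultaneously: T_C = 155.5 N, T_D = 268.9 N.

T_D ≈ 269 N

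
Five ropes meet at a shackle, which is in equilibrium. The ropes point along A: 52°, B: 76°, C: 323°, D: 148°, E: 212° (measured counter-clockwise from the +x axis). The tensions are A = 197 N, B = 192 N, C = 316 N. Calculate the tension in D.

Resolve: ΣF_x = 197 cos 52° + 192 cos 76° + 316 cos 323° + T_D cos 148° + T_E cos 212° = 0.
        ΣF_y = 197 sin 52° + 192 sin 76° + 316 sin 323° + T_D sin 148° + T_E sin 212° = 0.
The known terms sum to (420.1, 151.4) N, so -0.8480 T_D − 0.8480 T_E = -420.1 and 0.5299 T_D − 0.5299 T_E = -151.4.
Solving simultaneously: T_D = 104.9 N, T_E = 390.5 N.

T_D ≈ 105 N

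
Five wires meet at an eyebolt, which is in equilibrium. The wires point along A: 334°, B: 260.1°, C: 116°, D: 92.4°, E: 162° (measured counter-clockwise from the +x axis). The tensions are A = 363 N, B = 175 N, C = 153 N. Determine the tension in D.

Resolve: ΣF_x = 363 cos 334° + 175 cos 260.1° + 153 cos 116° + T_D cos 92.4° + T_E cos 162° = 0.
        ΣF_y = 363 sin 334° + 175 sin 260.1° + 153 sin 116° + T_D sin 92.4° + T_E sin 162° = 0.
The known terms sum to (229.1, -194) N, so -0.0419 T_D − 0.9511 T_E = -229.1 and 0.9991 T_D + 0.3090 T_E = 194.
Solving simultaneously: T_D = 121.3 N, T_E = 235.6 N.

T_D ≈ 121 N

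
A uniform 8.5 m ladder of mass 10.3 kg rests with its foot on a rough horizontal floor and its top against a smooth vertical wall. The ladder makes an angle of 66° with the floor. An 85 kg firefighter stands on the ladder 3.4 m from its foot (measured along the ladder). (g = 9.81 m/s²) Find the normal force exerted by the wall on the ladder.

N_wall ≈ 171 N

Torques about the foot: N_wall · 8.5 sin 66° = 10.3×9.81×4.25 cos 66° + 85×9.81×3.4 cos 66° → N_wall = 171 N.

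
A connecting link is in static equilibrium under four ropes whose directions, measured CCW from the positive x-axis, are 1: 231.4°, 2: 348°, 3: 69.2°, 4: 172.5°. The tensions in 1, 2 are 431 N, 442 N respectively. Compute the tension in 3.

T_3 ≈ 415 N

Resolve: ΣF_x = 431 cos 231.4° + 442 cos 348° + T_3 cos 69.2° + T_4 cos 172.5° = 0.
        ΣF_y = 431 sin 231.4° + 442 sin 348° + T_3 sin 69.2° + T_4 sin 172.5° = 0.
The known terms sum to (163.4, -428.7) N, so 0.3551 T_3 − 0.9914 T_4 = -163.4 and 0.9348 T_3 + 0.1305 T_4 = 428.7.
Solving simultaneously: T_3 = 414.9 N, T_4 = 313.4 N.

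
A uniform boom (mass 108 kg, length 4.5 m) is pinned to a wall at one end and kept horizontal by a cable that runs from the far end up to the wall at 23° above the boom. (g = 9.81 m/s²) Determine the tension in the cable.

T ≈ 1360 N

Take torques about the hinge: T sin 23° · 4.5 = 108×9.81×2.25 = 2383.8 N·m.
So T = 2383.8 / (0.3907 × 4.5) = 1355.8 N.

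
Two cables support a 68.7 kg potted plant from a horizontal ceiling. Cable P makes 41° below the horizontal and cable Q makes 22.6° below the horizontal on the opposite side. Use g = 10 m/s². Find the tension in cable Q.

Weight W = 68.7 × 10 = 687 N acts straight down.
Horizontal: T_P cos 41° = T_Q cos 22.6°  →  T_P = 1.223 T_Q.
Vertical: T_P sin 41° + T_Q sin 22.6° = 687.
Substituting the horizontal relation into the vertical equation gives 1.187 T_Q = 687, so T_Q = 578.9 N.

T_Q ≈ 579 N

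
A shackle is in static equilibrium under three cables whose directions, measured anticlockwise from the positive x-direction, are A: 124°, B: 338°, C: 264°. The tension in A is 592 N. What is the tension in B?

Resolve: ΣF_x = 592 cos 124° + T_B cos 338° + T_C cos 264° = 0.
        ΣF_y = 592 sin 124° + T_B sin 338° + T_C sin 264° = 0.
The known terms sum to (-331, 490.8) N, so 0.9272 T_B − 0.1045 T_C = 331 and -0.3746 T_B − 0.9945 T_C = -490.8.
Solving simultaneously: T_B = 395.9 N, T_C = 344.4 N.

T_B ≈ 396 N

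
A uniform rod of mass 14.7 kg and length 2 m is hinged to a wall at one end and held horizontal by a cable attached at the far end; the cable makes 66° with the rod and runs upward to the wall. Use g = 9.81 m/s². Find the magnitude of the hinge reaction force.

Take torques about the hinge: T sin 66° · 2 = 14.7×9.81×1 = 144.21 N·m.
So T = 144.21 / (0.9135 × 2) = 78.927 N.
ΣF_x = 0: H_x = T cos 66° = 32.103 N.
ΣF_y = 0: H_y = (14.7×9.81) − T sin 66° = 144.21 − 72.103 = 72.103 N.
|H| = √(H_x² + H_y²) = √((32.103)² + (72.103)²) = 78.927 N.

|H| ≈ 78.9 N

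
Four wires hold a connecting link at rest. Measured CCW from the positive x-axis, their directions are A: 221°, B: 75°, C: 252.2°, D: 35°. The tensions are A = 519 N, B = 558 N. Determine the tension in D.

T_D ≈ 490 N

Resolve: ΣF_x = 519 cos 221° + 558 cos 75° + T_C cos 252.2° + T_D cos 35° = 0.
        ΣF_y = 519 sin 221° + 558 sin 75° + T_C sin 252.2° + T_D sin 35° = 0.
The known terms sum to (-247.3, 198.5) N, so -0.3057 T_C + 0.8192 T_D = 247.3 and -0.9521 T_C + 0.5736 T_D = -198.5.
Solving simultaneously: T_C = 503.5 N, T_D = 489.8 N.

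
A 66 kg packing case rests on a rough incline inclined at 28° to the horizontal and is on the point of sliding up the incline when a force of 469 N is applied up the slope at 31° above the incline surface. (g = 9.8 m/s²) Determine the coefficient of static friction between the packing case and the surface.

On the verge of sliding up the incline, friction is at its maximum μN and acts down the slope.
Perpendicular to incline: N = W cos 28° − P sin 31° = 571.1 − 241.6 = 329.5 N.
Along incline: P cos 31° − μN = W sin 28° → μ = −(W sin 28° − P cos 31°) / N = 0.2985.

μ ≈ 0.298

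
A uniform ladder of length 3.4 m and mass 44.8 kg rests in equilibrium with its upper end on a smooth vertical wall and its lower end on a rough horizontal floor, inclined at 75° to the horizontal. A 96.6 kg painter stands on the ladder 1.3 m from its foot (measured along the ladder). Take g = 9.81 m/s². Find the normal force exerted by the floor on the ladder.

N_floor ≈ 1390 N

ΣF_y = 0: N_floor = 44.8×9.81 + 96.6×9.81 = 1387.1 N.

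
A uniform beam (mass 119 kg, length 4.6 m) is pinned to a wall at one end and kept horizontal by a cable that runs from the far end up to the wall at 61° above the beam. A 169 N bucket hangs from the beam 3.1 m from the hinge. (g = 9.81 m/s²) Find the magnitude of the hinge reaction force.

|H| ≈ 747 N

Take torques about the hinge: T sin 61° · 4.6 = 119×9.81×2.3 + 169×3.1 = 3208.9 N·m.
So T = 3208.9 / (0.8746 × 4.6) = 797.59 N.
ΣF_x = 0: H_x = T cos 61° = 386.68 N.
ΣF_y = 0: H_y = (119×9.81 + 169) − T sin 61° = 1336.4 − 697.59 = 638.8 N.
|H| = √(H_x² + H_y²) = √((386.68)² + (638.8)²) = 746.72 N.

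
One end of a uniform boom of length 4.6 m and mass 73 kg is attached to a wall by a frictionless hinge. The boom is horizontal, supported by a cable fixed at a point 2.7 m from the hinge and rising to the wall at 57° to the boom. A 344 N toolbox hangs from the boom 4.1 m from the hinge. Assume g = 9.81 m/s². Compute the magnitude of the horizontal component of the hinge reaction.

Take torques about the hinge: T sin 57° · 2.7 = 73×9.81×2.3 + 344×4.1 = 3057.5 N·m.
So T = 3057.5 / (0.8387 × 2.7) = 1350.2 N.
ΣF_x = 0: H_x = T cos 57° = 735.39 N.

H_x ≈ 735 N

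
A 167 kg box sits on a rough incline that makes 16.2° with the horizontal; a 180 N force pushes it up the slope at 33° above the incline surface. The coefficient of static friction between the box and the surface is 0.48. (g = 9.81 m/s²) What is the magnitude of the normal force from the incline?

N ≈ 1480 N

Axes along / perpendicular to the incline. W sin 16.2° = 457.1 N down-slope; W cos 16.2° = 1573 N into the surface.
Perpendicular: N = W cos 16.2° − P sin 33° = 1573 − 98.04 = 1475 N.
Along incline: P cos 33° + f = W sin 16.2° (friction acts up-slope) → f = 457.1 − 151 = 306.1 N.
|f| = 306.1 N ≤ μN = 708.1 N, so the box is indeed static.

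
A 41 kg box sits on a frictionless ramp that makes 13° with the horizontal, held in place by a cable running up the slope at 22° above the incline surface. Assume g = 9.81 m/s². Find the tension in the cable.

Take axes along and perpendicular to the incline. Weight components: W sin 13° = 90.48 N down-slope, W cos 13° = 391.9 N into the surface.
Along incline: T cos 22° = W sin 13° → T = 97.58 N.
Perpendicular: N = W cos 13° − T sin 22° = 355.3 N.

T ≈ 97.6 N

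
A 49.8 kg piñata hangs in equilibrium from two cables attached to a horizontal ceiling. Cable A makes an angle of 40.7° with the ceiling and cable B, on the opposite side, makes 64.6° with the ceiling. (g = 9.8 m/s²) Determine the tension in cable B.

T_B ≈ 384 N

Weight W = 49.8 × 9.8 = 488 N acts straight down.
Horizontal: T_A cos 40.7° = T_B cos 64.6°  →  T_A = 0.5658 T_B.
Vertical: T_A sin 40.7° + T_B sin 64.6° = 488.
Substituting the horizontal relation into the vertical equation gives 1.272 T_B = 488, so T_B = 383.6 N.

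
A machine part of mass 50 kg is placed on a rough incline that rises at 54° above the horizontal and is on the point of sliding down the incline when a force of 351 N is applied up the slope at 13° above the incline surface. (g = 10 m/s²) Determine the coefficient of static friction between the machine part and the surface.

On the verge of sliding down the incline, friction is at its maximum μN and acts up the slope.
Perpendicular to incline: N = W cos 54° − P sin 13° = 293.9 − 78.96 = 214.9 N.
Along incline: P cos 13° + μN = W sin 54° → μ = (W sin 54° − P cos 13°) / N = 0.2908.

μ ≈ 0.291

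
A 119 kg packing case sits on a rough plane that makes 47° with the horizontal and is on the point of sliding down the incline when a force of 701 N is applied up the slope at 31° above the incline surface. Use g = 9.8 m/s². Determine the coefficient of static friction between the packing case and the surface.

On the verge of sliding down the incline, friction is at its maximum μN and acts up the slope.
Perpendicular to incline: N = W cos 47° − P sin 31° = 795.3 − 361 = 434.3 N.
Along incline: P cos 31° + μN = W sin 47° → μ = (W sin 47° − P cos 31°) / N = 0.5803.

μ ≈ 0.580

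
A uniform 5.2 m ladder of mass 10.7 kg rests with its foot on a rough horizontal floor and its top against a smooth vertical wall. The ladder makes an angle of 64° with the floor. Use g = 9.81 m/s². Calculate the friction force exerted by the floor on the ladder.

f ≈ 25.6 N

Torques about the foot: N_wall · 5.2 sin 64° = 10.7×9.81×2.6 cos 64° → N_wall = 25.598 N.
ΣF_x = 0: f_floor = N_wall = 25.598 N.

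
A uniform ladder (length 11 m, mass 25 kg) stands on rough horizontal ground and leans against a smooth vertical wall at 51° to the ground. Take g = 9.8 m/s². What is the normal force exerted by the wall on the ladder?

Torques about the foot: N_wall · 11 sin 51° = 25×9.8×5.5 cos 51° → N_wall = 99.199 N.

N_wall ≈ 99.2 N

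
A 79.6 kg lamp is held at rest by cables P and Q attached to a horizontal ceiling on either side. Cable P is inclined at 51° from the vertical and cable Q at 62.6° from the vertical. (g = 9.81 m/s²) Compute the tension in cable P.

Angles from the horizontal: cable P is 90° − 51° = 39°, cable Q is 90° − 62.6° = 27.4°.
Weight W = 79.6 × 9.81 = 780.9 N acts straight down.
Horizontal: T_P cos 39° = T_Q cos 27.4°  →  T_Q = 0.8753 T_P.
Vertical: T_P sin 39° + T_Q sin 27.4° = 780.9.
Substituting the horizontal relation into the vertical equation gives 1.032 T_P = 780.9, so T_P = 756.5 N.

T_P ≈ 757 N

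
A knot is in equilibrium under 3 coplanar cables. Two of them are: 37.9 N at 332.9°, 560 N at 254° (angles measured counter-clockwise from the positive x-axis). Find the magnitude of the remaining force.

Sum the known components: ΣF_x = -120.6 N, ΣF_y = -555.6 N.
For equilibrium the remaining force must supply (−ΣF_x, −ΣF_y) = (120.6, 555.6) N.
Magnitude = √((120.6)² + (555.6)²) = 568.5 N; direction = atan2(555.6, 120.6) = 77.8°.

F ≈ 569 N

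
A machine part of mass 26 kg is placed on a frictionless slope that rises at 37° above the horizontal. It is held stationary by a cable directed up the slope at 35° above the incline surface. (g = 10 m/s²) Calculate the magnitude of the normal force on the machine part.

Take axes along and perpendicular to the incline. Weight components: W sin 37° = 156.5 N down-slope, W cos 37° = 207.6 N into the surface.
Along incline: T cos 35° = W sin 37° → T = 191 N.
Perpendicular: N = W cos 37° − T sin 35° = 98.08 N.

N ≈ 98.1 N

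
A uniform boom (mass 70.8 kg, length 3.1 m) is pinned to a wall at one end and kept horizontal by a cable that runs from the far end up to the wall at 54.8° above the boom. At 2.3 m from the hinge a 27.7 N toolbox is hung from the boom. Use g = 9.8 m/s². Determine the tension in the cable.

Take torques about the hinge: T sin 54.8° · 3.1 = 70.8×9.8×1.55 + 27.7×2.3 = 1139.2 N·m.
So T = 1139.2 / (0.8171 × 3.1) = 449.7 N.

T ≈ 450 N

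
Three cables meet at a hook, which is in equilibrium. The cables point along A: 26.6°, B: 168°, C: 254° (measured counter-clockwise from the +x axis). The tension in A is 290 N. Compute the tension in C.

T_C ≈ 181 N

Resolve: ΣF_x = 290 cos 26.6° + T_B cos 168° + T_C cos 254° = 0.
        ΣF_y = 290 sin 26.6° + T_B sin 168° + T_C sin 254° = 0.
The known terms sum to (259.3, 129.9) N, so -0.9781 T_B − 0.2756 T_C = -259.3 and 0.2079 T_B − 0.9613 T_C = -129.9.
Solving simultaneously: T_B = 214 N, T_C = 181.4 N.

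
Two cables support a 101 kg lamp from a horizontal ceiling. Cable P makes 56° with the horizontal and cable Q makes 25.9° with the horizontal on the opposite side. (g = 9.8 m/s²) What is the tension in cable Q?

Weight W = 101 × 9.8 = 989.8 N acts straight down.
Horizontal: T_P cos 56° = T_Q cos 25.9°  →  T_P = 1.609 T_Q.
Vertical: T_P sin 56° + T_Q sin 25.9° = 989.8.
Substituting the horizontal relation into the vertical equation gives 1.77 T_Q = 989.8, so T_Q = 559.1 N.

T_Q ≈ 559 N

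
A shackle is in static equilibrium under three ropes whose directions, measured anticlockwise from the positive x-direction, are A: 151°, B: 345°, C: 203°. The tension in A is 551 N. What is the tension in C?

Resolve: ΣF_x = 551 cos 151° + T_B cos 345° + T_C cos 203° = 0.
        ΣF_y = 551 sin 151° + T_B sin 345° + T_C sin 203° = 0.
The known terms sum to (-481.9, 267.1) N, so 0.9659 T_B − 0.9205 T_C = 481.9 and -0.2588 T_B − 0.3907 T_C = -267.1.
Solving simultaneously: T_B = 705.2 N, T_C = 216.5 N.

T_C ≈ 217 N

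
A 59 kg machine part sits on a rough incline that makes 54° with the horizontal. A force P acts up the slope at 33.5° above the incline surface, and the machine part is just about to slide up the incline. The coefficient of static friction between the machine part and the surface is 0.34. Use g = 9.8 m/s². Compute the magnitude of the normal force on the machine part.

N ≈ 24.7 N

On the verge of sliding up the incline, friction equals μN and acts down the slope.
Perpendicular: N + P sin 33.5° = W cos 54° = 339.9 N.
Along incline: P cos 33.5° = W sin 54° + μN  with W sin 54° = 467.8 N.
Solving the pair for P and N: P = 571 N, N = 24.69 N (and f = μN = 8.394 N).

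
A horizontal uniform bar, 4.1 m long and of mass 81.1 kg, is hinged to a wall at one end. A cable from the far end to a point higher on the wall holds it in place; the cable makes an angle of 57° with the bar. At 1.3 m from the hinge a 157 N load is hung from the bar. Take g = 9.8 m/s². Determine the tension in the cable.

Take torques about the hinge: T sin 57° · 4.1 = 81.1×9.8×2.05 + 157×1.3 = 1833.4 N·m.
So T = 1833.4 / (0.8387 × 4.1) = 533.19 N.

T ≈ 533 N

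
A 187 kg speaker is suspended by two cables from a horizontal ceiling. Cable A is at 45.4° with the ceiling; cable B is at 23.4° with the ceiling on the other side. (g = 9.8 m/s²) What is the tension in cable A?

Weight W = 187 × 9.8 = 1833 N acts straight down.
Horizontal: T_A cos 45.4° = T_B cos 23.4°  →  T_B = 0.7651 T_A.
Vertical: T_A sin 45.4° + T_B sin 23.4° = 1833.
Substituting the horizontal relation into the vertical equation gives 1.016 T_A = 1833, so T_A = 1804 N.

T_A ≈ 1800 N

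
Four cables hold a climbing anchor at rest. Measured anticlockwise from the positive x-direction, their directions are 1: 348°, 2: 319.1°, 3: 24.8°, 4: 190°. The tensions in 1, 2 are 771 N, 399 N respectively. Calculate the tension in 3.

T_3 ≈ 2340 N

Resolve: ΣF_x = 771 cos 348° + 399 cos 319.1° + T_3 cos 24.8° + T_4 cos 190° = 0.
        ΣF_y = 771 sin 348° + 399 sin 319.1° + T_3 sin 24.8° + T_4 sin 190° = 0.
The known terms sum to (1056, -421.5) N, so 0.9078 T_3 − 0.9848 T_4 = -1056 and 0.4195 T_3 − 0.1736 T_4 = 421.5.
Solving simultaneously: T_3 = 2343 N, T_4 = 3232 N.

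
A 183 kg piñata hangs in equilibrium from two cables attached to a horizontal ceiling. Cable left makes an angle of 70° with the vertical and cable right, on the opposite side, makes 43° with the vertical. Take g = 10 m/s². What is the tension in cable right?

T_right ≈ 1870 N

Angles from the horizontal: cable left is 90° − 70° = 20°, cable right is 90° − 43° = 47°.
Weight W = 183 × 10 = 1830 N acts straight down.
Horizontal: T_left cos 20° = T_right cos 47°  →  T_left = 0.7258 T_right.
Vertical: T_left sin 20° + T_right sin 47° = 1830.
Substituting the horizontal relation into the vertical equation gives 0.9796 T_right = 1830, so T_right = 1868 N.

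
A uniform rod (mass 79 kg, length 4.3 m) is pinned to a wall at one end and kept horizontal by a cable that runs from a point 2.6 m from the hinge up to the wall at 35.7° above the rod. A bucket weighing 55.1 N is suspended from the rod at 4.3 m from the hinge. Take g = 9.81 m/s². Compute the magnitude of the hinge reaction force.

|H| ≈ 1020 N

Take torques about the hinge: T sin 35.7° · 2.6 = 79×9.81×2.15 + 55.1×4.3 = 1903.2 N·m.
So T = 1903.2 / (0.5835 × 2.6) = 1254.4 N.
ΣF_x = 0: H_x = T cos 35.7° = 1018.7 N.
ΣF_y = 0: H_y = (79×9.81 + 55.1) − T sin 35.7° = 830.09 − 731.98 = 98.106 N.
|H| = √(H_x² + H_y²) = √((1018.7)² + (98.106)²) = 1023.4 N.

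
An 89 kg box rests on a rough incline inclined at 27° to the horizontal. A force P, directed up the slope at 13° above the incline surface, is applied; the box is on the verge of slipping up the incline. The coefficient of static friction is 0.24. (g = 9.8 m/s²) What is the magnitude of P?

P ≈ 566 N

On the verge of sliding up the incline, friction equals μN and acts down the slope.
Perpendicular: N + P sin 13° = W cos 27° = 777.1 N.
Along incline: P cos 13° = W sin 27° + μN  with W sin 27° = 396 N.
Solving the pair for P and N: P = 566.4 N, N = 649.7 N (and f = μN = 155.9 N).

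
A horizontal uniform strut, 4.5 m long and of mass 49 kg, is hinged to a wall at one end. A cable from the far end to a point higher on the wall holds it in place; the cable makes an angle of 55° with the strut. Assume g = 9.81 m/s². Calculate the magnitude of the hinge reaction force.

|H| ≈ 293 N

Take torques about the hinge: T sin 55° · 4.5 = 49×9.81×2.25 = 1081.6 N·m.
So T = 1081.6 / (0.8192 × 4.5) = 293.41 N.
ΣF_x = 0: H_x = T cos 55° = 168.29 N.
ΣF_y = 0: H_y = (49×9.81) − T sin 55° = 480.69 − 240.34 = 240.34 N.
|H| = √(H_x² + H_y²) = √((168.29)² + (240.34)²) = 293.41 N.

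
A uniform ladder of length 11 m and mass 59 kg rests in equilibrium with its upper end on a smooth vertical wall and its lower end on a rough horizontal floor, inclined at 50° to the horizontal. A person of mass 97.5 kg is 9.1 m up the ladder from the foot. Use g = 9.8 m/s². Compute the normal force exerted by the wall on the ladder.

N_wall ≈ 906 N

Torques about the foot: N_wall · 11 sin 50° = 59×9.8×5.5 cos 50° + 97.5×9.8×9.1 cos 50° → N_wall = 905.86 N.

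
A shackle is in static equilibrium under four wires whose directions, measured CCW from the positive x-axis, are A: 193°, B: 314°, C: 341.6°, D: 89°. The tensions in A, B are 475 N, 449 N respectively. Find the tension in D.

T_D ≈ 477 N

Resolve: ΣF_x = 475 cos 193° + 449 cos 314° + T_C cos 341.6° + T_D cos 89° = 0.
        ΣF_y = 475 sin 193° + 449 sin 314° + T_C sin 341.6° + T_D sin 89° = 0.
The known terms sum to (-150.9, -429.8) N, so 0.9489 T_C + 0.0175 T_D = 150.9 and -0.3156 T_C + 0.9998 T_D = 429.8.
Solving simultaneously: T_C = 150.3 N, T_D = 477.3 N.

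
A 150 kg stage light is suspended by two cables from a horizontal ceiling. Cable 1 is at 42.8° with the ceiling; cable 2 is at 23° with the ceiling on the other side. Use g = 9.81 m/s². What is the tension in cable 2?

T_2 ≈ 1180 N

Weight W = 150 × 9.81 = 1472 N acts straight down.
Horizontal: T_1 cos 42.8° = T_2 cos 23°  →  T_1 = 1.255 T_2.
Vertical: T_1 sin 42.8° + T_2 sin 23° = 1472.
Substituting the horizontal relation into the vertical equation gives 1.243 T_2 = 1472, so T_2 = 1184 N.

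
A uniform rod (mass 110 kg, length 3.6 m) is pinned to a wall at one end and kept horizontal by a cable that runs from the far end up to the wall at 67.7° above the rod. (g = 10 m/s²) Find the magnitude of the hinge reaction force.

|H| ≈ 594 N

Take torques about the hinge: T sin 67.7° · 3.6 = 110×10×1.8 = 1980 N·m.
So T = 1980 / (0.9252 × 3.6) = 594.46 N.
ΣF_x = 0: H_x = T cos 67.7° = 225.57 N.
ΣF_y = 0: H_y = (110×10) − T sin 67.7° = 1100 − 550 = 550 N.
|H| = √(H_x² + H_y²) = √((225.57)² + (550)²) = 594.46 N.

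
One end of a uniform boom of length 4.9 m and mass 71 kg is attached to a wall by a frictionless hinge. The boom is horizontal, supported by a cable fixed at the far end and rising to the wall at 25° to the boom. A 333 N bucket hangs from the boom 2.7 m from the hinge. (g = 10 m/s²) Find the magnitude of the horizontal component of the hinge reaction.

H_x ≈ 1150 N

Take torques about the hinge: T sin 25° · 4.9 = 71×10×2.45 + 333×2.7 = 2638.6 N·m.
So T = 2638.6 / (0.4226 × 4.9) = 1274.2 N.
ΣF_x = 0: H_x = T cos 25° = 1154.8 N.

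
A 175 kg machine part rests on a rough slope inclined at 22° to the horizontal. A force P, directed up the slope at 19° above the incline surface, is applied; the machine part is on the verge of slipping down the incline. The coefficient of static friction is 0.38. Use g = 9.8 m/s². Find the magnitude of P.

On the verge of sliding down the incline, friction equals μN and acts up the slope.
Perpendicular: N + P sin 19° = W cos 22° = 1590 N.
Along incline: P cos 19° + μN = W sin 22° with W sin 22° = 642.5 N.
Solving the pair for P and N: P = 46.49 N, N = 1575 N (and f = μN = 598.5 N).

P ≈ 46.5 N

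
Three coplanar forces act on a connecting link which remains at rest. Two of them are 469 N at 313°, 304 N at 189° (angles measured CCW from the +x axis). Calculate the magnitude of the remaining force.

F ≈ 391 N

Sum the known components: ΣF_x = 19.6 N, ΣF_y = -390.6 N.
For equilibrium the remaining force must supply (−ΣF_x, −ΣF_y) = (-19.6, 390.6) N.
Magnitude = √((-19.6)² + (390.6)²) = 391.1 N; direction = atan2(390.6, -19.6) = 92.9°.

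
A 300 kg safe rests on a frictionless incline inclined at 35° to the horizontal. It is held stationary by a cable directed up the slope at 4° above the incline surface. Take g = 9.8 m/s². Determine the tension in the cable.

Take axes along and perpendicular to the incline. Weight components: W sin 35° = 1686 N down-slope, W cos 35° = 2408 N into the surface.
Along incline: T cos 4° = W sin 35° → T = 1690 N.
Perpendicular: N = W cos 35° − T sin 4° = 2290 N.

T ≈ 1690 N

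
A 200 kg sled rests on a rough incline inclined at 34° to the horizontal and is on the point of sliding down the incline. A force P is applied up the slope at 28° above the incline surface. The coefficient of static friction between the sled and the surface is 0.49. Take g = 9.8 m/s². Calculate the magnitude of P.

P ≈ 459 N

On the verge of sliding down the incline, friction equals μN and acts up the slope.
Perpendicular: N + P sin 28° = W cos 34° = 1625 N.
Along incline: P cos 28° + μN = W sin 34° with W sin 34° = 1096 N.
Solving the pair for P and N: P = 459.2 N, N = 1409 N (and f = μN = 690.6 N).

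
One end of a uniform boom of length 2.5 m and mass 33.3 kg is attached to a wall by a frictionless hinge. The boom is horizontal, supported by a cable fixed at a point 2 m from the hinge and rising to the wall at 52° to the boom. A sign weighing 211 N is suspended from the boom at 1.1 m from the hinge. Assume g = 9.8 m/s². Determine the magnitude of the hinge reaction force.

Take torques about the hinge: T sin 52° · 2 = 33.3×9.8×1.25 + 211×1.1 = 640.02 N·m.
So T = 640.02 / (0.7880 × 2) = 406.1 N.
ΣF_x = 0: H_x = T cos 52° = 250.02 N.
ΣF_y = 0: H_y = (33.3×9.8 + 211) − T sin 52° = 537.34 − 320.01 = 217.33 N.
|H| = √(H_x² + H_y²) = √((250.02)² + (217.33)²) = 331.27 N.

|H| ≈ 331 N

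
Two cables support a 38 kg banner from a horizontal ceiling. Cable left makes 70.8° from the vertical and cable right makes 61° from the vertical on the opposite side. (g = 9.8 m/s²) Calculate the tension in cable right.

Angles from the horizontal: cable left is 90° − 70.8° = 19.2°, cable right is 90° − 61° = 29°.
Weight W = 38 × 9.8 = 372.4 N acts straight down.
Horizontal: T_left cos 19.2° = T_right cos 29°  →  T_left = 0.9261 T_right.
Vertical: T_left sin 19.2° + T_right sin 29° = 372.4.
Substituting the horizontal relation into the vertical equation gives 0.7894 T_right = 372.4, so T_right = 471.8 N.

T_right ≈ 472 N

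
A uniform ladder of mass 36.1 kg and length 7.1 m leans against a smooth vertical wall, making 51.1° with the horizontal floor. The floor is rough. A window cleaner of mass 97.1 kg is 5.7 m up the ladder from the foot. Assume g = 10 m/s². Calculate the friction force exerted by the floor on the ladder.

Torques about the foot: N_wall · 7.1 sin 51.1° = 36.1×10×3.55 cos 51.1° + 97.1×10×5.7 cos 51.1° → N_wall = 774.65 N.
ΣF_x = 0: f_floor = N_wall = 774.65 N.

f ≈ 775 N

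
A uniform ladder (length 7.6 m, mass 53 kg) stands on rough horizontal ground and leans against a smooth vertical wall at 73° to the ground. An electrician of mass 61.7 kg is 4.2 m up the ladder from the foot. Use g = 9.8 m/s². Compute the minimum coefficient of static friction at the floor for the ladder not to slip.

ΣF_y = 0: N_floor = 53×9.8 + 61.7×9.8 = 1124.1 N.
Torques about the foot: N_wall · 7.6 sin 73° = 53×9.8×3.8 cos 73° + 61.7×9.8×4.2 cos 73° → N_wall = 181.56 N.
ΣF_x = 0: f_floor = N_wall = 181.56 N.
μ_min = f_floor / N_floor = 181.56 / 1124.1 = 0.1615.

μ_min ≈ 0.162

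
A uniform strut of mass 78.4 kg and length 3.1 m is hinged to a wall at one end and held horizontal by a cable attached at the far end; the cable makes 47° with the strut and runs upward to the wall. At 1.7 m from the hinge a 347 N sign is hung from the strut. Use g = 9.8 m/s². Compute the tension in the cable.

Take torques about the hinge: T sin 47° · 3.1 = 78.4×9.8×1.55 + 347×1.7 = 1780.8 N·m.
So T = 1780.8 / (0.7314 × 3.1) = 785.46 N.

T ≈ 785 N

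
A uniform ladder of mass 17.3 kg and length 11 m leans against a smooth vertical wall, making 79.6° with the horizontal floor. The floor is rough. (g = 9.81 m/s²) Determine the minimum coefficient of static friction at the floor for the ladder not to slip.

ΣF_y = 0: N_floor = 17.3×9.81 = 169.71 N.
Torques about the foot: N_wall · 11 sin 79.6° = 17.3×9.81×5.5 cos 79.6° → N_wall = 15.574 N.
ΣF_x = 0: f_floor = N_wall = 15.574 N.
μ_min = f_floor / N_floor = 15.574 / 169.71 = 0.09177.

μ_min ≈ 0.0918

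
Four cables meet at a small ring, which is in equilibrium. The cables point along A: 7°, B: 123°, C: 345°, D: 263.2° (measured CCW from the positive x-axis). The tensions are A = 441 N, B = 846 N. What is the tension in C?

Resolve: ΣF_x = 441 cos 7° + 846 cos 123° + T_C cos 345° + T_D cos 263.2° = 0.
        ΣF_y = 441 sin 7° + 846 sin 123° + T_C sin 345° + T_D sin 263.2° = 0.
The known terms sum to (-23.05, 763.3) N, so 0.9659 T_C − 0.1184 T_D = 23.05 and -0.2588 T_C − 0.9930 T_D = -763.3.
Solving simultaneously: T_C = 114.4 N, T_D = 738.8 N.

T_C ≈ 114 N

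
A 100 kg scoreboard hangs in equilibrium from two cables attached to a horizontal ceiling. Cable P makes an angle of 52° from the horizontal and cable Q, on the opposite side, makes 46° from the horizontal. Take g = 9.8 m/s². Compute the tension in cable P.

T_P ≈ 687 N

Weight W = 100 × 9.8 = 980 N acts straight down.
Horizontal: T_P cos 52° = T_Q cos 46°  →  T_Q = 0.8863 T_P.
Vertical: T_P sin 52° + T_Q sin 46° = 980.
Substituting the horizontal relation into the vertical equation gives 1.426 T_P = 980, so T_P = 687.5 N.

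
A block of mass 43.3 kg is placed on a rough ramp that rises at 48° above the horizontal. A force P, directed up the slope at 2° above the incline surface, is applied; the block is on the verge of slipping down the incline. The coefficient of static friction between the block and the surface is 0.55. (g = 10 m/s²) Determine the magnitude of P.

P ≈ 166 N

On the verge of sliding down the incline, friction equals μN and acts up the slope.
Perpendicular: N + P sin 2° = W cos 48° = 289.7 N.
Along incline: P cos 2° + μN = W sin 48° with W sin 48° = 321.8 N.
Solving the pair for P and N: P = 165.7 N, N = 284 N (and f = μN = 156.2 N).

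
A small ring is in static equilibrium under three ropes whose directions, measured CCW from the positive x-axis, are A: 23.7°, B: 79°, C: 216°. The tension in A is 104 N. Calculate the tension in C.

Resolve: ΣF_x = 104 cos 23.7° + T_B cos 79° + T_C cos 216° = 0.
        ΣF_y = 104 sin 23.7° + T_B sin 79° + T_C sin 216° = 0.
The known terms sum to (95.23, 41.8) N, so 0.1908 T_B − 0.8090 T_C = -95.23 and 0.9816 T_B − 0.5878 T_C = -41.8.
Solving simultaneously: T_B = 32.49 N, T_C = 125.4 N.

T_C ≈ 125 N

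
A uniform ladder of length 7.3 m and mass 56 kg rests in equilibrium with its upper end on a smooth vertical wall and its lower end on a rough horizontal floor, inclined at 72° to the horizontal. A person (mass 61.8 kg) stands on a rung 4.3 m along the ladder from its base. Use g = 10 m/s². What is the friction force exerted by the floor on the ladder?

f ≈ 209 N

Torques about the foot: N_wall · 7.3 sin 72° = 56×10×3.65 cos 72° + 61.8×10×4.3 cos 72° → N_wall = 209.26 N.
ΣF_x = 0: f_floor = N_wall = 209.26 N.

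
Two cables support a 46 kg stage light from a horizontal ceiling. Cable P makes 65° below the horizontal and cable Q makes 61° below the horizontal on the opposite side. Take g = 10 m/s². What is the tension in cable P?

Weight W = 46 × 10 = 460 N acts straight down.
Horizontal: T_P cos 65° = T_Q cos 61°  →  T_Q = 0.8717 T_P.
Vertical: T_P sin 65° + T_Q sin 61° = 460.
Substituting the horizontal relation into the vertical equation gives 1.669 T_P = 460, so T_P = 275.7 N.

T_P ≈ 276 N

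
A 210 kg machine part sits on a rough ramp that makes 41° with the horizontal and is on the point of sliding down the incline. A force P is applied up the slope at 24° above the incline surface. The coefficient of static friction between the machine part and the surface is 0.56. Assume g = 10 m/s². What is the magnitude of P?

P ≈ 715 N

On the verge of sliding down the incline, friction equals μN and acts up the slope.
Perpendicular: N + P sin 24° = W cos 41° = 1585 N.
Along incline: P cos 24° + μN = W sin 41° with W sin 41° = 1378 N.
Solving the pair for P and N: P = 714.8 N, N = 1294 N (and f = μN = 724.7 N).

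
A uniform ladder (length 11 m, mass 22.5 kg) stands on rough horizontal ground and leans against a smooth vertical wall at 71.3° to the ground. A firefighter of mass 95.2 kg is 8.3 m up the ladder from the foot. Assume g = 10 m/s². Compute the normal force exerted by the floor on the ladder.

N_floor ≈ 1180 N

ΣF_y = 0: N_floor = 22.5×10 + 95.2×10 = 1177 N.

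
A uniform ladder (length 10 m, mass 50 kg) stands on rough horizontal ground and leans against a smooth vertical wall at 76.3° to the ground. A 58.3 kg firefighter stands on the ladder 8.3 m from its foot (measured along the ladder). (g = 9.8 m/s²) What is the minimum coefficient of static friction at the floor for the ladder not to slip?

μ_min ≈ 0.165

ΣF_y = 0: N_floor = 50×9.8 + 58.3×9.8 = 1061.3 N.
Torques about the foot: N_wall · 10 sin 76.3° = 50×9.8×5 cos 76.3° + 58.3×9.8×8.3 cos 76.3° → N_wall = 175.33 N.
ΣF_x = 0: f_floor = N_wall = 175.33 N.
μ_min = f_floor / N_floor = 175.33 / 1061.3 = 0.1652.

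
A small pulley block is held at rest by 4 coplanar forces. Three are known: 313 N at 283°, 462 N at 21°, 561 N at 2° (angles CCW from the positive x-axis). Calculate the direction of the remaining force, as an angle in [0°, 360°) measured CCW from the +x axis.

Sum the known components: ΣF_x = 1062 N, ΣF_y = -119.8 N.
For equilibrium the remaining force must supply (−ΣF_x, −ΣF_y) = (-1062, 119.8) N.
Magnitude = √((-1062)² + (119.8)²) = 1069 N; direction = atan2(119.8, -1062) = 173.6°.

θ ≈ 174°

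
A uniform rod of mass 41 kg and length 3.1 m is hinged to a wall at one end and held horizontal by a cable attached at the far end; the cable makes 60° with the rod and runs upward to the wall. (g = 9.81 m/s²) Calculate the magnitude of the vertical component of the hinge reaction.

|H_y| ≈ 201 N

Take torques about the hinge: T sin 60° · 3.1 = 41×9.81×1.55 = 623.43 N·m.
So T = 623.43 / (0.8660 × 3.1) = 232.22 N.
ΣF_y = 0: H_y = (41×9.81) − T sin 60° = 402.21 − 201.11 = 201.11 N.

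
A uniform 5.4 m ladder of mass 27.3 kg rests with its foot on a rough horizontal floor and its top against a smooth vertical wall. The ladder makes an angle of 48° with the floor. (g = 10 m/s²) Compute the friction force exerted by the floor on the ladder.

f ≈ 123 N

Torques about the foot: N_wall · 5.4 sin 48° = 27.3×10×2.7 cos 48° → N_wall = 122.91 N.
ΣF_x = 0: f_floor = N_wall = 122.91 N.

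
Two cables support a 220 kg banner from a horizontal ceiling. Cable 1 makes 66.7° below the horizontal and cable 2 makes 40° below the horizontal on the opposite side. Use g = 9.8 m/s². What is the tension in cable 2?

T_2 ≈ 890 N

Weight W = 220 × 9.8 = 2156 N acts straight down.
Horizontal: T_1 cos 66.7° = T_2 cos 40°  →  T_1 = 1.937 T_2.
Vertical: T_1 sin 66.7° + T_2 sin 40° = 2156.
Substituting the horizontal relation into the vertical equation gives 2.422 T_2 = 2156, so T_2 = 890.3 N.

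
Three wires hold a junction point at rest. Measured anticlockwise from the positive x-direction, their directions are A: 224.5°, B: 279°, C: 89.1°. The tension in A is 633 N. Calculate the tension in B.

Resolve: ΣF_x = 633 cos 224.5° + T_B cos 279° + T_C cos 89.1° = 0.
        ΣF_y = 633 sin 224.5° + T_B sin 279° + T_C sin 89.1° = 0.
The known terms sum to (-451.5, -443.7) N, so 0.1564 T_B + 0.0157 T_C = 451.5 and -0.9877 T_B + 0.9999 T_C = 443.7.
Solving simultaneously: T_B = 2585 N, T_C = 2997 N.

T_B ≈ 2590 N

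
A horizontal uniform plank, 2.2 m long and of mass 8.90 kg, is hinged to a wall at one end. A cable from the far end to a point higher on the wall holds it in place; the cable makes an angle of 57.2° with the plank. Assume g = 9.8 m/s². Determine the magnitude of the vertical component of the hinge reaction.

|H_y| ≈ 43.6 N

Take torques about the hinge: T sin 57.2° · 2.2 = 8.90×9.8×1.1 = 95.942 N·m.
So T = 95.942 / (0.8406 × 2.2) = 51.882 N.
ΣF_y = 0: H_y = (8.90×9.8) − T sin 57.2° = 87.22 − 43.61 = 43.61 N.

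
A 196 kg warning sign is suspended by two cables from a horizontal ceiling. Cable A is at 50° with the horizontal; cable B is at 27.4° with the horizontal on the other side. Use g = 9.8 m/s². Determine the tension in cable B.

T_B ≈ 1270 N

Weight W = 196 × 9.8 = 1921 N acts straight down.
Horizontal: T_A cos 50° = T_B cos 27.4°  →  T_A = 1.381 T_B.
Vertical: T_A sin 50° + T_B sin 27.4° = 1921.
Substituting the horizontal relation into the vertical equation gives 1.518 T_B = 1921, so T_B = 1265 N.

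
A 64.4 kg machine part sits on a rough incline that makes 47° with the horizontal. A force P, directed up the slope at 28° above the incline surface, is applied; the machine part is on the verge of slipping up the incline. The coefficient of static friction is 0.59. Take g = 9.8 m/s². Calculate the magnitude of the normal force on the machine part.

On the verge of sliding up the incline, friction equals μN and acts down the slope.
Perpendicular: N + P sin 28° = W cos 47° = 430.4 N.
Along incline: P cos 28° = W sin 47° + μN  with W sin 47° = 461.6 N.
Solving the pair for P and N: P = 616.9 N, N = 140.8 N (and f = μN = 83.09 N).

N ≈ 141 N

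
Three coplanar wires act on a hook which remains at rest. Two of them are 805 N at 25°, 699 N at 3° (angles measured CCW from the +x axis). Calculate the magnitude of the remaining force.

Sum the known components: ΣF_x = 1428 N, ΣF_y = 376.8 N.
For equilibrium the remaining force must supply (−ΣF_x, −ΣF_y) = (-1428, -376.8) N.
Magnitude = √((-1428)² + (-376.8)²) = 1477 N; direction = atan2(-376.8, -1428) = 194.8°.

F ≈ 1480 N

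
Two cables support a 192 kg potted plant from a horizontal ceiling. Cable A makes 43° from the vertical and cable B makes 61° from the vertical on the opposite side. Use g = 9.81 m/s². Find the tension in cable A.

T_A ≈ 1700 N

Angles from the horizontal: cable A is 90° − 43° = 47°, cable B is 90° − 61° = 29°.
Weight W = 192 × 9.81 = 1884 N acts straight down.
Horizontal: T_A cos 47° = T_B cos 29°  →  T_B = 0.7798 T_A.
Vertical: T_A sin 47° + T_B sin 29° = 1884.
Substituting the horizontal relation into the vertical equation gives 1.109 T_A = 1884, so T_A = 1698 N.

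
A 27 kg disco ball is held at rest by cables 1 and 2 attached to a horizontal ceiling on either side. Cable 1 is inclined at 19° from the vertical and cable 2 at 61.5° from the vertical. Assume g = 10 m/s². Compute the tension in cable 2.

T_2 ≈ 89.1 N

Angles from the horizontal: cable 1 is 90° − 19° = 71°, cable 2 is 90° − 61.5° = 28.5°.
Weight W = 27 × 10 = 270 N acts straight down.
Horizontal: T_1 cos 71° = T_2 cos 28.5°  →  T_1 = 2.699 T_2.
Vertical: T_1 sin 71° + T_2 sin 28.5° = 270.
Substituting the horizontal relation into the vertical equation gives 3.029 T_2 = 270, so T_2 = 89.13 N.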